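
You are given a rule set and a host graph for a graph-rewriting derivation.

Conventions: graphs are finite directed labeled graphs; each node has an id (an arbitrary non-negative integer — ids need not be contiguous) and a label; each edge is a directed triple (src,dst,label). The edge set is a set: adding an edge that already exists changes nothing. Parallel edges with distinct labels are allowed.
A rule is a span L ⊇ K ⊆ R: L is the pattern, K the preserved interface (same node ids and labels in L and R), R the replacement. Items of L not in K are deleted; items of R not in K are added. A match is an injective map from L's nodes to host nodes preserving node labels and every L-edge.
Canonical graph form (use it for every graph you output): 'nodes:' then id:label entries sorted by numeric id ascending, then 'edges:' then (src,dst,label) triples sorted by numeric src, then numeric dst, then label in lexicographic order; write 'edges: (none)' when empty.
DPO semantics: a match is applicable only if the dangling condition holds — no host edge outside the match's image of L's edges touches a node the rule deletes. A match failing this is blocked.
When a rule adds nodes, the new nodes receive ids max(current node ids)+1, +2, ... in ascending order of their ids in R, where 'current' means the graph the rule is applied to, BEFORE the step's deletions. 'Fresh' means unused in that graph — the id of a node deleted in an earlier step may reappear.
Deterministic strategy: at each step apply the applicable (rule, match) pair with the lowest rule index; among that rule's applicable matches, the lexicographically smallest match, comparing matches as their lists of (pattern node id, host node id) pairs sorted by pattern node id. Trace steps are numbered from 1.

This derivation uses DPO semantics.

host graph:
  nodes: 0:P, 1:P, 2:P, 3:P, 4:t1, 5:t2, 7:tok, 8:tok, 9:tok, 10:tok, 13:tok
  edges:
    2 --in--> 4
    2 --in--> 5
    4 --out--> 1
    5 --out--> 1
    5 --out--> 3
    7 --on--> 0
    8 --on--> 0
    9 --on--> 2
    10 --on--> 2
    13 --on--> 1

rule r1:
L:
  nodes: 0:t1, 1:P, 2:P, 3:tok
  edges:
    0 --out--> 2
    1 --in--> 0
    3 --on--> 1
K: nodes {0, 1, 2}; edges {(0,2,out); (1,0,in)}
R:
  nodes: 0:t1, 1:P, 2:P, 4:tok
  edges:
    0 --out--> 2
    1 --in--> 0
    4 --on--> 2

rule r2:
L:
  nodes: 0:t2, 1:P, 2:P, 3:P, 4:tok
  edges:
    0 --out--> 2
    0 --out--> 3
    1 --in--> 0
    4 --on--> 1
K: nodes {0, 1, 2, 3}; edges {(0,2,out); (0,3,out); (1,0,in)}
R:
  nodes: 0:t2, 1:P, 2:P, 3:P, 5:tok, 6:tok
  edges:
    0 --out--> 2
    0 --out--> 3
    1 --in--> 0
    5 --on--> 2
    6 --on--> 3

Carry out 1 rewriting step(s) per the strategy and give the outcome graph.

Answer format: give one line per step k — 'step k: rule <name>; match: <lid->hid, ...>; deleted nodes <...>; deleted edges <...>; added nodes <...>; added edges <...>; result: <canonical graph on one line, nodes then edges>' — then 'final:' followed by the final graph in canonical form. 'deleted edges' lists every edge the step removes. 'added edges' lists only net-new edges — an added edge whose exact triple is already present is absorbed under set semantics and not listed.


step 1: rule r1; match: 0->4, 1->2, 2->1, 3->9; deleted nodes 9; deleted edges (9,2,on); added nodes 14; added edges (14,1,on); result: nodes: 0:P, 1:P, 2:P, 3:P, 4:t1, 5:t2, 7:tok, 8:tok, 10:tok, 13:tok, 14:tok edges: (2,4,in); (2,5,in); (4,1,out); (5,1,out); (5,3,out); (7,0,on); (8,0,on); (10,2,on); (13,1,on); (14,1,on)
final:
nodes: 0:P, 1:P, 2:P, 3:P, 4:t1, 5:t2, 7:tok, 8:tok, 10:tok, 13:tok, 14:tok
edges: (2,4,in); (2,5,in); (4,1,out); (5,1,out); (5,3,out); (7,0,on); (8,0,on); (10,2,on); (13,1,on); (14,1,on)


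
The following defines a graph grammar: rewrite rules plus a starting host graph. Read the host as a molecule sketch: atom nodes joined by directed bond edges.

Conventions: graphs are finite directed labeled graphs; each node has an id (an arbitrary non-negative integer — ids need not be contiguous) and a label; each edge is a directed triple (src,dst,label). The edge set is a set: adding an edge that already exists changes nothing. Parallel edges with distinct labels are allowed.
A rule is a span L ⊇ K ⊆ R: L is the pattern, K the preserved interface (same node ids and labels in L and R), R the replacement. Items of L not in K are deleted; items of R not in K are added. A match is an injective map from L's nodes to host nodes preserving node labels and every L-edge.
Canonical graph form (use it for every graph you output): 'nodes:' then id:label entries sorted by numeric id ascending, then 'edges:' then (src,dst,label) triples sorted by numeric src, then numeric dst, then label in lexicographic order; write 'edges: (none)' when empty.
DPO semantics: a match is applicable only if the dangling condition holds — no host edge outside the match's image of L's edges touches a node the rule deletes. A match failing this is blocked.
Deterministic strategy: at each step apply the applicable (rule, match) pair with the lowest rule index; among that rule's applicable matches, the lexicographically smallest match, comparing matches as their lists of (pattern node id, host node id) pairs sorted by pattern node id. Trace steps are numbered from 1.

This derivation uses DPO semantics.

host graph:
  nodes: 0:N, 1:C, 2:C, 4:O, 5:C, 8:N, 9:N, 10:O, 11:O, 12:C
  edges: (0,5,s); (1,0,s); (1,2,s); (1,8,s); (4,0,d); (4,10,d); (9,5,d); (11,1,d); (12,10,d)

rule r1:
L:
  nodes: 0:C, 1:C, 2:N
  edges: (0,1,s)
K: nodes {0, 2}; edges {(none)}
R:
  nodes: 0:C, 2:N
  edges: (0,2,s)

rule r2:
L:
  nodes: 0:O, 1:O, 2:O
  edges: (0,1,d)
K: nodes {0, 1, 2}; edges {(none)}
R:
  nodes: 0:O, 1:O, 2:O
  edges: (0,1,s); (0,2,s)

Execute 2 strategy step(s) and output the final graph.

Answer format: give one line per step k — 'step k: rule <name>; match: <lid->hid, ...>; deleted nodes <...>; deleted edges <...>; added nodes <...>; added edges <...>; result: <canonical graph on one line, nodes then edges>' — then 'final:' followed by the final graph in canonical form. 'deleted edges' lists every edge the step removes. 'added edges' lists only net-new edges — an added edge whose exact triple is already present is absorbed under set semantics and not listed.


step 1: rule r1; match: 0->1, 1->2, 2->0; deleted nodes 2; deleted edges (1,2,s); added nodes (none); added edges (none); result: nodes: 0:N, 1:C, 4:O, 5:C, 8:N, 9:N, 10:O, 11:O, 12:C edges: (0,5,s); (1,0,s); (1,8,s); (4,0,d); (4,10,d); (9,5,d); (11,1,d); (12,10,d)
step 2: rule r2; match: 0->4, 1->10, 2->11; deleted nodes (none); deleted edges (4,10,d); added nodes (none); added edges (4,10,s); (4,11,s); result: nodes: 0:N, 1:C, 4:O, 5:C, 8:N, 9:N, 10:O, 11:O, 12:C edges: (0,5,s); (1,0,s); (1,8,s); (4,0,d); (4,10,s); (4,11,s); (9,5,d); (11,1,d); (12,10,d)
final:
nodes: 0:N, 1:C, 4:O, 5:C, 8:N, 9:N, 10:O, 11:O, 12:C
edges: (0,5,s); (1,0,s); (1,8,s); (4,0,d); (4,10,s); (4,11,s); (9,5,d); (11,1,d); (12,10,d)


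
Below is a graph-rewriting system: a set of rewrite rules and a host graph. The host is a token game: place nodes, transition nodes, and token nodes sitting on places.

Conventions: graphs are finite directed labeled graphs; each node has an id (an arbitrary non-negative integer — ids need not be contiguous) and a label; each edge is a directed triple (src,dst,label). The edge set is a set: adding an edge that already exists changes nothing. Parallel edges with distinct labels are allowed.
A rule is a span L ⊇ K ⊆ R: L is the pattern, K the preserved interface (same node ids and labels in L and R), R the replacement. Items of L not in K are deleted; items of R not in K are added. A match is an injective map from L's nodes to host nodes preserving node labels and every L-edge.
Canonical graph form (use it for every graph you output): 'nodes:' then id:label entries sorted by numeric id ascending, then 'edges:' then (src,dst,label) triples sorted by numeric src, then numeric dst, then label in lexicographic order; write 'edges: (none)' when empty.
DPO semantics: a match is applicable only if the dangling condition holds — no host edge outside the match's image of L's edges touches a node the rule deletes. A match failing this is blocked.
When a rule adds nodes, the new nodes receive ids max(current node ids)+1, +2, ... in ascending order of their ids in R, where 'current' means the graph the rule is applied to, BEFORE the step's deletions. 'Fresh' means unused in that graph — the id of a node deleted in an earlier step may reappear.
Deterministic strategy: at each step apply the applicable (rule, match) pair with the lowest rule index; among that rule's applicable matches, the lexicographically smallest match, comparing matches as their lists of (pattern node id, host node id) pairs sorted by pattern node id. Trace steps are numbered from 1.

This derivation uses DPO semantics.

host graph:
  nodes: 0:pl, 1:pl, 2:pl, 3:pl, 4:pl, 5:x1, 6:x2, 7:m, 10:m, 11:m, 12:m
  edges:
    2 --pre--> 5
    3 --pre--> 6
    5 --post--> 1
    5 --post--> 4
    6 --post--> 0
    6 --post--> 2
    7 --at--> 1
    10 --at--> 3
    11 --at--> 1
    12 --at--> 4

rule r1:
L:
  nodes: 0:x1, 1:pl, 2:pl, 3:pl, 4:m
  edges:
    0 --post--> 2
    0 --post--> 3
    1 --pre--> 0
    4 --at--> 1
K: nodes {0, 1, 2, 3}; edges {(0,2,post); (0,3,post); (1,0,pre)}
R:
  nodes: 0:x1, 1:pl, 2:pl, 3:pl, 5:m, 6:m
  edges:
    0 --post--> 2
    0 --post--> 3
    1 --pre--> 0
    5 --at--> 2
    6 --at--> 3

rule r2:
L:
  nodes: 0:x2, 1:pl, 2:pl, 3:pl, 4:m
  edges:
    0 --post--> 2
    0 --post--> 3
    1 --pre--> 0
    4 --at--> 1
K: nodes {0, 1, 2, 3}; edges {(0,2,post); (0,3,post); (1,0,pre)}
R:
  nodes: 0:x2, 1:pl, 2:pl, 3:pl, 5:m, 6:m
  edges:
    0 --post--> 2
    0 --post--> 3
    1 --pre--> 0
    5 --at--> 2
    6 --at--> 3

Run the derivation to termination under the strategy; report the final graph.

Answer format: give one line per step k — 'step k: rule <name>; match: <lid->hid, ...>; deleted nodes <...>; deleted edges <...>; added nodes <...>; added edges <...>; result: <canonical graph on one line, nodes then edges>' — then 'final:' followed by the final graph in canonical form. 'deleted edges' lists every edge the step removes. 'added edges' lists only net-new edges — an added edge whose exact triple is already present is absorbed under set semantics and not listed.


step 1: rule r2; match: 0->6, 1->3, 2->0, 3->2, 4->10; deleted nodes 10; deleted edges (10,3,at); added nodes 13, 14; added edges (13,0,at); (14,2,at); result: nodes: 0:pl, 1:pl, 2:pl, 3:pl, 4:pl, 5:x1, 6:x2, 7:m, 11:m, 12:m, 13:m, 14:m edges: (2,5,pre); (3,6,pre); (5,1,post); (5,4,post); (6,0,post); (6,2,post); (7,1,at); (11,1,at); (12,4,at); (13,0,at); (14,2,at)
step 2: rule r1; match: 0->5, 1->2, 2->1, 3->4, 4->14; deleted nodes 14; deleted edges (14,2,at); added nodes 15, 16; added edges (15,1,at); (16,4,at); result: nodes: 0:pl, 1:pl, 2:pl, 3:pl, 4:pl, 5:x1, 6:x2, 7:m, 11:m, 12:m, 13:m, 15:m, 16:m edges: (2,5,pre); (3,6,pre); (5,1,post); (5,4,post); (6,0,post); (6,2,post); (7,1,at); (11,1,at); (12,4,at); (13,0,at); (15,1,at); (16,4,at)
final:
nodes: 0:pl, 1:pl, 2:pl, 3:pl, 4:pl, 5:x1, 6:x2, 7:m, 11:m, 12:m, 13:m, 15:m, 16:m
edges: (2,5,pre); (3,6,pre); (5,1,post); (5,4,post); (6,0,post); (6,2,post); (7,1,at); (11,1,at); (12,4,at); (13,0,at); (15,1,at); (16,4,at)


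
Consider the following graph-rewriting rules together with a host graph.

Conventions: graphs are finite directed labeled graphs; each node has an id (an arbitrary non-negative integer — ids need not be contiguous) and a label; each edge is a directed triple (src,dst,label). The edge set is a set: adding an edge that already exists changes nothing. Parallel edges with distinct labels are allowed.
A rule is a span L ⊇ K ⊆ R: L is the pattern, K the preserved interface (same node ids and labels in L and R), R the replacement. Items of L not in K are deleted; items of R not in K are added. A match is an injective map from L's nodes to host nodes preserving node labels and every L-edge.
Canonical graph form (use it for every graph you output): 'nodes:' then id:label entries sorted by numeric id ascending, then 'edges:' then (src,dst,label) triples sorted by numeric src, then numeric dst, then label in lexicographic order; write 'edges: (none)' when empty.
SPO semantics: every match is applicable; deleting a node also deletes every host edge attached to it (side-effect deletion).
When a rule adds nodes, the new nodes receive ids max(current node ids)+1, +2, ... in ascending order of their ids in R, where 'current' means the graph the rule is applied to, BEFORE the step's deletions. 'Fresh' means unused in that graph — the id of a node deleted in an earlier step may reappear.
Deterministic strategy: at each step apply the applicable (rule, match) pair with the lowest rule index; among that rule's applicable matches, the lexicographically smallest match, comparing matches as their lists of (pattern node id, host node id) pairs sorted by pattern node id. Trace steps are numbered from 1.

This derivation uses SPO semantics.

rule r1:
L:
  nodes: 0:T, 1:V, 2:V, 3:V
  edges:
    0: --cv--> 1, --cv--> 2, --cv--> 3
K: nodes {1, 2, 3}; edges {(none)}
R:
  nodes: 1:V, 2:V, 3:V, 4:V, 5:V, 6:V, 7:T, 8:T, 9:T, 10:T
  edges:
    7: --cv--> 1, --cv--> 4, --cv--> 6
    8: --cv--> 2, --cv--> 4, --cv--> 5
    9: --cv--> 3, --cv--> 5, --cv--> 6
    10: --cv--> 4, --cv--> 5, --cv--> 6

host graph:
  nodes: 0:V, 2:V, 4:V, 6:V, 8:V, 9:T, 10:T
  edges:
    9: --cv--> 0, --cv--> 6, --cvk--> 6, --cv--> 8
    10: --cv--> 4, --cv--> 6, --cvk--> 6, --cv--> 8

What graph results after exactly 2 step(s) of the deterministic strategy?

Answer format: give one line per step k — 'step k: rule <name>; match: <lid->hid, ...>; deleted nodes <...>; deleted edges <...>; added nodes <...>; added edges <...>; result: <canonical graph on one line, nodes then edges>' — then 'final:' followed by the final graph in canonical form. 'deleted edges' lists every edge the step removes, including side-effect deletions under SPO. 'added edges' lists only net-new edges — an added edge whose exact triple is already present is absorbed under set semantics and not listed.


step 1: rule r1; match: 0->9, 1->0, 2->6, 3->8; deleted nodes 9; deleted edges (9,0,cv); (9,6,cv); (9,6,cvk); (9,8,cv); added nodes 11, 12, 13, 14, 15, 16, 17; added edges (14,0,cv); (14,11,cv); (14,13,cv); (15,6,cv); (15,11,cv); (15,12,cv); (16,8,cv); (16,12,cv); (16,13,cv); (17,11,cv); (17,12,cv); (17,13,cv); result: nodes: 0:V, 2:V, 4:V, 6:V, 8:V, 10:T, 11:V, 12:V, 13:V, 14:T, 15:T, 16:T, 17:T edges: (10,4,cv); (10,6,cv); (10,6,cvk); (10,8,cv); (14,0,cv); (14,11,cv); (14,13,cv); (15,6,cv); (15,11,cv); (15,12,cv); (16,8,cv); (16,12,cv); (16,13,cv); (17,11,cv); (17,12,cv); (17,13,cv)
step 2: rule r1; match: 0->10, 1->4, 2->6, 3->8; deleted nodes 10; deleted edges (10,4,cv); (10,6,cv); (10,6,cvk); (10,8,cv); added nodes 18, 19, 20, 21, 22, 23, 24; added edges (21,4,cv); (21,18,cv); (21,20,cv); (22,6,cv); (22,18,cv); (22,19,cv); (23,8,cv); (23,19,cv); (23,20,cv); (24,18,cv); (24,19,cv); (24,20,cv); result: nodes: 0:V, 2:V, 4:V, 6:V, 8:V, 11:V, 12:V, 13:V, 14:T, 15:T, 16:T, 17:T, 18:V, 19:V, 20:V, 21:T, 22:T, 23:T, 24:T edges: (14,0,cv); (14,11,cv); (14,13,cv); (15,6,cv); (15,11,cv); (15,12,cv); (16,8,cv); (16,12,cv); (16,13,cv); (17,11,cv); (17,12,cv); (17,13,cv); (21,4,cv); (21,18,cv); (21,20,cv); (22,6,cv); (22,18,cv); (22,19,cv); (23,8,cv); (23,19,cv); (23,20,cv); (24,18,cv); (24,19,cv); (24,20,cv)
final:
nodes: 0:V, 2:V, 4:V, 6:V, 8:V, 11:V, 12:V, 13:V, 14:T, 15:T, 16:T, 17:T, 18:V, 19:V, 20:V, 21:T, 22:T, 23:T, 24:T
edges: (14,0,cv); (14,11,cv); (14,13,cv); (15,6,cv); (15,11,cv); (15,12,cv); (16,8,cv); (16,12,cv); (16,13,cv); (17,11,cv); (17,12,cv); (17,13,cv); (21,4,cv); (21,18,cv); (21,20,cv); (22,6,cv); (22,18,cv); (22,19,cv); (23,8,cv); (23,19,cv); (23,20,cv); (24,18,cv); (24,19,cv); (24,20,cv)


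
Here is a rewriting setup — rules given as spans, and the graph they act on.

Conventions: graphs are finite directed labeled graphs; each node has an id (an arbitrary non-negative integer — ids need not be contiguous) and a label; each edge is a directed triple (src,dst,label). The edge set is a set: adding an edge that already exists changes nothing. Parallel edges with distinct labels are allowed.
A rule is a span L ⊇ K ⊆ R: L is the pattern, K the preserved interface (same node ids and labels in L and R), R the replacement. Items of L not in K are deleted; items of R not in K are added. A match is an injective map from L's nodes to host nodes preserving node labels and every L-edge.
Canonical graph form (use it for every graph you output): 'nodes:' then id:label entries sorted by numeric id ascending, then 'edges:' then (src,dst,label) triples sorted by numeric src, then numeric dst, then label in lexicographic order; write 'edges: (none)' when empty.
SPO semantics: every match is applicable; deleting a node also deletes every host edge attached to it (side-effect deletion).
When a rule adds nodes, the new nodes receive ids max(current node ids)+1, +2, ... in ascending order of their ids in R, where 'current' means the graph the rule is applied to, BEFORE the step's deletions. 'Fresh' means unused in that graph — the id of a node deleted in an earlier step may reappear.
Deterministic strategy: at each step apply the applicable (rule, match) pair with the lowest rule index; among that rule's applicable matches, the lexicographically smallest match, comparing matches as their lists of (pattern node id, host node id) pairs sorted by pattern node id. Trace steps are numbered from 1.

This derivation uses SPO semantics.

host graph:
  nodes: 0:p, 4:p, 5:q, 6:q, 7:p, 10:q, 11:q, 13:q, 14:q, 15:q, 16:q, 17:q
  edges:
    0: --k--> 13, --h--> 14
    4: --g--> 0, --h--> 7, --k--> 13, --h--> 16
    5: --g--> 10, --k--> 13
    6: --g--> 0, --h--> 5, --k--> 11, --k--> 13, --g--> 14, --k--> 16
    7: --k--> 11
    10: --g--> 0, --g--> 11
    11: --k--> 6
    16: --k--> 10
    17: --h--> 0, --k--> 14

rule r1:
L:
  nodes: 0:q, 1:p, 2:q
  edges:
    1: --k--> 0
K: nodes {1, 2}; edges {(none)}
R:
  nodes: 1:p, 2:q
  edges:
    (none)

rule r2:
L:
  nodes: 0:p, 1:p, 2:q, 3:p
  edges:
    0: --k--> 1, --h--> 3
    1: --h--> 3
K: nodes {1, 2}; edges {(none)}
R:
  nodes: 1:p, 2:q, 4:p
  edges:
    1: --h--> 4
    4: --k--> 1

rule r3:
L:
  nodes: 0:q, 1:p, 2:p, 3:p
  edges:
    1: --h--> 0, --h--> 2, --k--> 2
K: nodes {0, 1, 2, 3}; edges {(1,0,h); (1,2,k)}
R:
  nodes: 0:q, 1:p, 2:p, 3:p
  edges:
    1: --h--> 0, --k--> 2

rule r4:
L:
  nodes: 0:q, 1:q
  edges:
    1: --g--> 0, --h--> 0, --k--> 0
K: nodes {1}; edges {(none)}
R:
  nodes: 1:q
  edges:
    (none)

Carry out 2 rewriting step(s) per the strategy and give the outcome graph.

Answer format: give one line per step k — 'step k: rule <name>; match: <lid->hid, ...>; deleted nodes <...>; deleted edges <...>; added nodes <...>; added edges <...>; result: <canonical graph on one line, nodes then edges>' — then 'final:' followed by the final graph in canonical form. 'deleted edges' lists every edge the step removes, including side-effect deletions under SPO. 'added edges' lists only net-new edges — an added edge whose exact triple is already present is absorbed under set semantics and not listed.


step 1: rule r1; match: 0->11, 1->7, 2->5; deleted nodes 11; deleted edges (6,11,k); (7,11,k); (10,11,g); (11,6,k); added nodes (none); added edges (none); result: nodes: 0:p, 4:p, 5:q, 6:q, 7:p, 10:q, 13:q, 14:q, 15:q, 16:q, 17:q edges: (0,13,k); (0,14,h); (4,0,g); (4,7,h); (4,13,k); (4,16,h); (5,10,g); (5,13,k); (6,0,g); (6,5,h); (6,13,k); (6,14,g); (6,16,k); (10,0,g); (16,10,k); (17,0,h); (17,14,k)
step 2: rule r1; match: 0->13, 1->0, 2->5; deleted nodes 13; deleted edges (0,13,k); (4,13,k); (5,13,k); (6,13,k); added nodes (none); added edges (none); result: nodes: 0:p, 4:p, 5:q, 6:q, 7:p, 10:q, 14:q, 15:q, 16:q, 17:q edges: (0,14,h); (4,0,g); (4,7,h); (4,16,h); (5,10,g); (6,0,g); (6,5,h); (6,14,g); (6,16,k); (10,0,g); (16,10,k); (17,0,h); (17,14,k)
final:
nodes: 0:p, 4:p, 5:q, 6:q, 7:p, 10:q, 14:q, 15:q, 16:q, 17:q
edges: (0,14,h); (4,0,g); (4,7,h); (4,16,h); (5,10,g); (6,0,g); (6,5,h); (6,14,g); (6,16,k); (10,0,g); (16,10,k); (17,0,h); (17,14,k)


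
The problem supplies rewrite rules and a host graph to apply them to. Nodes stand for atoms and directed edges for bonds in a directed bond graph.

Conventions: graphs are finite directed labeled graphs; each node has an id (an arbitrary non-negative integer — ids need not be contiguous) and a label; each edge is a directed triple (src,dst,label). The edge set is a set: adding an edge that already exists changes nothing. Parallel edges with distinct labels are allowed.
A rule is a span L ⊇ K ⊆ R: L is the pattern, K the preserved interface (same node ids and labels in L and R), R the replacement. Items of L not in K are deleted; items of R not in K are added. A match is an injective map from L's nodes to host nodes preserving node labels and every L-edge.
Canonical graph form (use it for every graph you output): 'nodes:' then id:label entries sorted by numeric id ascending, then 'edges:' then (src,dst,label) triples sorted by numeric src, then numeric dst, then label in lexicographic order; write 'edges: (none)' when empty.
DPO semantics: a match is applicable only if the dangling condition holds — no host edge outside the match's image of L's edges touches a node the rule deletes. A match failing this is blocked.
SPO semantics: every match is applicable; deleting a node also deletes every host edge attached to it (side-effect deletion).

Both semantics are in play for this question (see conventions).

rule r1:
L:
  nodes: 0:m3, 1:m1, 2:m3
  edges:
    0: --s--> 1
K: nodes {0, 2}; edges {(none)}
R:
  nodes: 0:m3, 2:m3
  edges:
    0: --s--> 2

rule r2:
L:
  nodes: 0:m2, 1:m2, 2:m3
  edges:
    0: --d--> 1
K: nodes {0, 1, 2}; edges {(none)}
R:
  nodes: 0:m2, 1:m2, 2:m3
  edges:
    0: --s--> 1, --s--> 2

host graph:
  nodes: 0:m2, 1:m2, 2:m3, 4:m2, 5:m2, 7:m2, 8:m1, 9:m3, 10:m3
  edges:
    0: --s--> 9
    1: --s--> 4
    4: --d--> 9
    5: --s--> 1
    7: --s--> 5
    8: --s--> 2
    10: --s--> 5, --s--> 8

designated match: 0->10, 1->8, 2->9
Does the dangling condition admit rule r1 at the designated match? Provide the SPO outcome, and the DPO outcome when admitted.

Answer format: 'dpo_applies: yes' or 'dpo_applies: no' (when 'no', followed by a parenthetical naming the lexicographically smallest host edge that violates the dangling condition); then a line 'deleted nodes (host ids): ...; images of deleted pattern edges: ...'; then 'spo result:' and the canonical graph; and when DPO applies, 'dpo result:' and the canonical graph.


dpo_applies: no
(the rule deletes node 8, which keeps host edge (8,2,s) outside the match image — the dangling condition fails, DPO blocks; SPO proceeds and side-deletes such edges)
deleted nodes (host ids): 8; images of deleted pattern edges: (10,8,s)
spo result:
nodes: 0:m2, 1:m2, 2:m3, 4:m2, 5:m2, 7:m2, 9:m3, 10:m3
edges: (0,9,s); (1,4,s); (4,9,d); (5,1,s); (7,5,s); (10,5,s); (10,9,s)


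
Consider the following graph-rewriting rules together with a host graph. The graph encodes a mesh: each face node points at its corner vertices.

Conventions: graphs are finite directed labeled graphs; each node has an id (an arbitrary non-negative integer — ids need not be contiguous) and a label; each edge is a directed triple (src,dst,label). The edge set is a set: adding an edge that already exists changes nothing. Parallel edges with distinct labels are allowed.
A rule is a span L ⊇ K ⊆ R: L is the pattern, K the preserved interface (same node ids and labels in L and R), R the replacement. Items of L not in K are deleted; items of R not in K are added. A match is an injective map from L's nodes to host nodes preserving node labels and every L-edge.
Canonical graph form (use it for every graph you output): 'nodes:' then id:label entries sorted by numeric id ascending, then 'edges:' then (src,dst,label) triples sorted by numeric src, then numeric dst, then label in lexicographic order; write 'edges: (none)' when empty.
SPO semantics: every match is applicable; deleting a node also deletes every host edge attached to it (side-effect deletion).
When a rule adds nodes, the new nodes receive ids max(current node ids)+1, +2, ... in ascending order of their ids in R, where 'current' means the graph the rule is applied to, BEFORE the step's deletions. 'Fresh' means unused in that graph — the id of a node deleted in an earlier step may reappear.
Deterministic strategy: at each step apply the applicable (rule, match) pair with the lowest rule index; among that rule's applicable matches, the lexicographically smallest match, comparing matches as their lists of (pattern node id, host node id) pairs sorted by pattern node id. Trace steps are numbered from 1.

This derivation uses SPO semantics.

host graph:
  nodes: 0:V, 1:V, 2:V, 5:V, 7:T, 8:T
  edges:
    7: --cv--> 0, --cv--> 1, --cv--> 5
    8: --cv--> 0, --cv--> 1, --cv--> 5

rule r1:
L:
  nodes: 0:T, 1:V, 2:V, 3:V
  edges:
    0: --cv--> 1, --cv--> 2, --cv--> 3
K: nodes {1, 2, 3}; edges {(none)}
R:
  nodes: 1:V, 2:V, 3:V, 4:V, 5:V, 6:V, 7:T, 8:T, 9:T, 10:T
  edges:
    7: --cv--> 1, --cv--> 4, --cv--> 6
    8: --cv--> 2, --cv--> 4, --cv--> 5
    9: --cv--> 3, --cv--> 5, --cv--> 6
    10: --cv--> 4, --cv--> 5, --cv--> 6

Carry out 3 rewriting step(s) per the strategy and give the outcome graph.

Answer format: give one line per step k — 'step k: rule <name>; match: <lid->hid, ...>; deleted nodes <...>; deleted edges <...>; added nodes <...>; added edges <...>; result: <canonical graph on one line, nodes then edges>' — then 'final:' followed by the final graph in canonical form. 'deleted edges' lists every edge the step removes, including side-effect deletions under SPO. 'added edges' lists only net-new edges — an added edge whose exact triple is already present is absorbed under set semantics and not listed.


step 1: rule r1; match: 0->7, 1->0, 2->1, 3->5; deleted nodes 7; deleted edges (7,0,cv); (7,1,cv); (7,5,cv); added nodes 9, 10, 11, 12, 13, 14, 15; added edges (12,0,cv); (12,9,cv); (12,11,cv); (13,1,cv); (13,9,cv); (13,10,cv); (14,5,cv); (14,10,cv); (14,11,cv); (15,9,cv); (15,10,cv); (15,11,cv); result: nodes: 0:V, 1:V, 2:V, 5:V, 8:T, 9:V, 10:V, 11:V, 12:T, 13:T, 14:T, 15:T edges: (8,0,cv); (8,1,cv); (8,5,cv); (12,0,cv); (12,9,cv); (12,11,cv); (13,1,cv); (13,9,cv); (13,10,cv); (14,5,cv); (14,10,cv); (14,11,cv); (15,9,cv); (15,10,cv); (15,11,cv)
step 2: rule r1; match: 0->8, 1->0, 2->1, 3->5; deleted nodes 8; deleted edges (8,0,cv); (8,1,cv); (8,5,cv); added nodes 16, 17, 18, 19, 20, 21, 22; added edges (19,0,cv); (19,16,cv); (19,18,cv); (20,1,cv); (20,16,cv); (20,17,cv); (21,5,cv); (21,17,cv); (21,18,cv); (22,16,cv); (22,17,cv); (22,18,cv); result: nodes: 0:V, 1:V, 2:V, 5:V, 9:V, 10:V, 11:V, 12:T, 13:T, 14:T, 15:T, 16:V, 17:V, 18:V, 19:T, 20:T, 21:T, 22:T edges: (12,0,cv); (12,9,cv); (12,11,cv); (13,1,cv); (13,9,cv); (13,10,cv); (14,5,cv); (14,10,cv); (14,11,cv); (15,9,cv); (15,10,cv); (15,11,cv); (19,0,cv); (19,16,cv); (19,18,cv); (20,1,cv); (20,16,cv); (20,17,cv); (21,5,cv); (21,17,cv); (21,18,cv); (22,16,cv); (22,17,cv); (22,18,cv)
step 3: rule r1; match: 0->12, 1->0, 2->9, 3->11; deleted nodes 12; deleted edges (12,0,cv); (12,9,cv); (12,11,cv); added nodes 23, 24, 25, 26, 27, 28, 29; added edges (26,0,cv); (26,23,cv); (26,25,cv); (27,9,cv); (27,23,cv); (27,24,cv); (28,11,cv); (28,24,cv); (28,25,cv); (29,23,cv); (29,24,cv); (29,25,cv); result: nodes: 0:V, 1:V, 2:V, 5:V, 9:V, 10:V, 11:V, 13:T, 14:T, 15:T, 16:V, 17:V, 18:V, 19:T, 20:T, 21:T, 22:T, 23:V, 24:V, 25:V, 26:T, 27:T, 28:T, 29:T edges: (13,1,cv); (13,9,cv); (13,10,cv); (14,5,cv); (14,10,cv); (14,11,cv); (15,9,cv); (15,10,cv); (15,11,cv); (19,0,cv); (19,16,cv); (19,18,cv); (20,1,cv); (20,16,cv); (20,17,cv); (21,5,cv); (21,17,cv); (21,18,cv); (22,16,cv); (22,17,cv); (22,18,cv); (26,0,cv); (26,23,cv); (26,25,cv); (27,9,cv); (27,23,cv); (27,24,cv); (28,11,cv); (28,24,cv); (28,25,cv); (29,23,cv); (29,24,cv); (29,25,cv)
final:
nodes: 0:V, 1:V, 2:V, 5:V, 9:V, 10:V, 11:V, 13:T, 14:T, 15:T, 16:V, 17:V, 18:V, 19:T, 20:T, 21:T, 22:T, 23:V, 24:V, 25:V, 26:T, 27:T, 28:T, 29:T
edges: (13,1,cv); (13,9,cv); (13,10,cv); (14,5,cv); (14,10,cv); (14,11,cv); (15,9,cv); (15,10,cv); (15,11,cv); (19,0,cv); (19,16,cv); (19,18,cv); (20,1,cv); (20,16,cv); (20,17,cv); (21,5,cv); (21,17,cv); (21,18,cv); (22,16,cv); (22,17,cv); (22,18,cv); (26,0,cv); (26,23,cv); (26,25,cv); (27,9,cv); (27,23,cv); (27,24,cv); (28,11,cv); (28,24,cv); (28,25,cv); (29,23,cv); (29,24,cv); (29,25,cv)


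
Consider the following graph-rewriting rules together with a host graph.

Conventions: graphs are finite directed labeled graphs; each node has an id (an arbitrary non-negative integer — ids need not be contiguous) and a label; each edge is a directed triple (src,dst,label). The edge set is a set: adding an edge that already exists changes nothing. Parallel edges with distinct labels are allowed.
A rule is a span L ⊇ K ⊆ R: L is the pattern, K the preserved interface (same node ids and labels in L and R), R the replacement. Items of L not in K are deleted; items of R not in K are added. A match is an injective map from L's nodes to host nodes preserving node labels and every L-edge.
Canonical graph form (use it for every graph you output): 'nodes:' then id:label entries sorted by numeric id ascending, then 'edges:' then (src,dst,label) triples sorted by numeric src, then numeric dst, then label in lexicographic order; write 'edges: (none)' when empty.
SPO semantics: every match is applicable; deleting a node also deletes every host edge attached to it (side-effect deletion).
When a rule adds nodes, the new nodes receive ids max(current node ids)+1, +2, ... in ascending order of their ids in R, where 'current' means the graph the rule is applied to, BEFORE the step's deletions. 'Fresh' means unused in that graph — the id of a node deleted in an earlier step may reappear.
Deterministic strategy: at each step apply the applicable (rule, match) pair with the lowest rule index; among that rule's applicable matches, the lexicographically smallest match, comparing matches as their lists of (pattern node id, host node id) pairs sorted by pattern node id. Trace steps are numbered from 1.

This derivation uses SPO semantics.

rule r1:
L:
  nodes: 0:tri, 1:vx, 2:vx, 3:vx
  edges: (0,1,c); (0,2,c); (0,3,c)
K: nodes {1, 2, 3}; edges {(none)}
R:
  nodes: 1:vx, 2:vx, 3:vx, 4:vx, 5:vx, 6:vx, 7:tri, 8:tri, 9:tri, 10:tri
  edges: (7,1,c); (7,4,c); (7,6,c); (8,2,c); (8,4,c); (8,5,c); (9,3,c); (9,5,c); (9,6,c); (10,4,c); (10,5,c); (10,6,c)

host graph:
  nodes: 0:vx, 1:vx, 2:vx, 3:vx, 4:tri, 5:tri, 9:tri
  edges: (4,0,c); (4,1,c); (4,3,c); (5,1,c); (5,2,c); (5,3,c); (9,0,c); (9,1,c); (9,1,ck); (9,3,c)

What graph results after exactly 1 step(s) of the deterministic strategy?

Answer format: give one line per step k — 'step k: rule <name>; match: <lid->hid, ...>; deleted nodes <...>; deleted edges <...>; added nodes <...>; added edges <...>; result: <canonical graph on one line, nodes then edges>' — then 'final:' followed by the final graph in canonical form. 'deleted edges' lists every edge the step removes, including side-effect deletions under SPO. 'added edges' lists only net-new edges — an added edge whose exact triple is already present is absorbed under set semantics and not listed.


step 1: rule r1; match: 0->4, 1->0, 2->1, 3->3; deleted nodes 4; deleted edges (4,0,c); (4,1,c); (4,3,c); added nodes 10, 11, 12, 13, 14, 15, 16; added edges (13,0,c); (13,10,c); (13,12,c); (14,1,c); (14,10,c); (14,11,c); (15,3,c); (15,11,c); (15,12,c); (16,10,c); (16,11,c); (16,12,c); result: nodes: 0:vx, 1:vx, 2:vx, 3:vx, 5:tri, 9:tri, 10:vx, 11:vx, 12:vx, 13:tri, 14:tri, 15:tri, 16:tri edges: (5,1,c); (5,2,c); (5,3,c); (9,0,c); (9,1,c); (9,1,ck); (9,3,c); (13,0,c); (13,10,c); (13,12,c); (14,1,c); (14,10,c); (14,11,c); (15,3,c); (15,11,c); (15,12,c); (16,10,c); (16,11,c); (16,12,c)
final:
nodes: 0:vx, 1:vx, 2:vx, 3:vx, 5:tri, 9:tri, 10:vx, 11:vx, 12:vx, 13:tri, 14:tri, 15:tri, 16:tri
edges: (5,1,c); (5,2,c); (5,3,c); (9,0,c); (9,1,c); (9,1,ck); (9,3,c); (13,0,c); (13,10,c); (13,12,c); (14,1,c); (14,10,c); (14,11,c); (15,3,c); (15,11,c); (15,12,c); (16,10,c); (16,11,c); (16,12,c)


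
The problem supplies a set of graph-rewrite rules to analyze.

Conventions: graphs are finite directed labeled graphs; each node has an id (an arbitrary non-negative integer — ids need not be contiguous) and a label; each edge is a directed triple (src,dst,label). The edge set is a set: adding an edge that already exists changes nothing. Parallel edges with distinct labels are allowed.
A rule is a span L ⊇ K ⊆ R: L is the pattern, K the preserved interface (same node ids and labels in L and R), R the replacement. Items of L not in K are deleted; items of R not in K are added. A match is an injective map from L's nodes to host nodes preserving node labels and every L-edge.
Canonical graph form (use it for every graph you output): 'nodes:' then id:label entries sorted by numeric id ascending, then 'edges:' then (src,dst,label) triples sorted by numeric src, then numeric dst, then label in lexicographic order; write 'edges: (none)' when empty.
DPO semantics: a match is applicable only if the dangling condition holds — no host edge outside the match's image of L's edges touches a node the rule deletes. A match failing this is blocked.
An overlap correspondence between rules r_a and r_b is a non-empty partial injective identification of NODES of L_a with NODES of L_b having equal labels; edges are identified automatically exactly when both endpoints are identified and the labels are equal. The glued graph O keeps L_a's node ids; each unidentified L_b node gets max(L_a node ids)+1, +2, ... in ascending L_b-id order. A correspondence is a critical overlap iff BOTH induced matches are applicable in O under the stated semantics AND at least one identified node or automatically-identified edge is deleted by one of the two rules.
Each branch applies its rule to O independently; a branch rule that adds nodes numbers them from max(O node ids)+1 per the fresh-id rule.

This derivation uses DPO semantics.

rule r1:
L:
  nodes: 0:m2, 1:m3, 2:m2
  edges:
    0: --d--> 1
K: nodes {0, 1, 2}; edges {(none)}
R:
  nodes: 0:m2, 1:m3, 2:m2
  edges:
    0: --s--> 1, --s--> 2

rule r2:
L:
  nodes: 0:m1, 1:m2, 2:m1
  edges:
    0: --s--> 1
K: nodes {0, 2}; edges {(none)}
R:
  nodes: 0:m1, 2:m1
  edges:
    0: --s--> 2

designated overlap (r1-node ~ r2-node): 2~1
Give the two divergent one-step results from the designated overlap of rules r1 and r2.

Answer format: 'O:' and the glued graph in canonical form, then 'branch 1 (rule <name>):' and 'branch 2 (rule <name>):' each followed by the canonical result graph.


O:
nodes: 0:m2, 1:m3, 2:m2, 3:m1, 4:m1
edges: (0,1,d); (3,2,s)
branch 1 (rule r1):
nodes: 0:m2, 1:m3, 2:m2, 3:m1, 4:m1
edges: (0,1,s); (0,2,s); (3,2,s)
branch 2 (rule r2):
nodes: 0:m2, 1:m3, 3:m1, 4:m1
edges: (0,1,d); (3,4,s)


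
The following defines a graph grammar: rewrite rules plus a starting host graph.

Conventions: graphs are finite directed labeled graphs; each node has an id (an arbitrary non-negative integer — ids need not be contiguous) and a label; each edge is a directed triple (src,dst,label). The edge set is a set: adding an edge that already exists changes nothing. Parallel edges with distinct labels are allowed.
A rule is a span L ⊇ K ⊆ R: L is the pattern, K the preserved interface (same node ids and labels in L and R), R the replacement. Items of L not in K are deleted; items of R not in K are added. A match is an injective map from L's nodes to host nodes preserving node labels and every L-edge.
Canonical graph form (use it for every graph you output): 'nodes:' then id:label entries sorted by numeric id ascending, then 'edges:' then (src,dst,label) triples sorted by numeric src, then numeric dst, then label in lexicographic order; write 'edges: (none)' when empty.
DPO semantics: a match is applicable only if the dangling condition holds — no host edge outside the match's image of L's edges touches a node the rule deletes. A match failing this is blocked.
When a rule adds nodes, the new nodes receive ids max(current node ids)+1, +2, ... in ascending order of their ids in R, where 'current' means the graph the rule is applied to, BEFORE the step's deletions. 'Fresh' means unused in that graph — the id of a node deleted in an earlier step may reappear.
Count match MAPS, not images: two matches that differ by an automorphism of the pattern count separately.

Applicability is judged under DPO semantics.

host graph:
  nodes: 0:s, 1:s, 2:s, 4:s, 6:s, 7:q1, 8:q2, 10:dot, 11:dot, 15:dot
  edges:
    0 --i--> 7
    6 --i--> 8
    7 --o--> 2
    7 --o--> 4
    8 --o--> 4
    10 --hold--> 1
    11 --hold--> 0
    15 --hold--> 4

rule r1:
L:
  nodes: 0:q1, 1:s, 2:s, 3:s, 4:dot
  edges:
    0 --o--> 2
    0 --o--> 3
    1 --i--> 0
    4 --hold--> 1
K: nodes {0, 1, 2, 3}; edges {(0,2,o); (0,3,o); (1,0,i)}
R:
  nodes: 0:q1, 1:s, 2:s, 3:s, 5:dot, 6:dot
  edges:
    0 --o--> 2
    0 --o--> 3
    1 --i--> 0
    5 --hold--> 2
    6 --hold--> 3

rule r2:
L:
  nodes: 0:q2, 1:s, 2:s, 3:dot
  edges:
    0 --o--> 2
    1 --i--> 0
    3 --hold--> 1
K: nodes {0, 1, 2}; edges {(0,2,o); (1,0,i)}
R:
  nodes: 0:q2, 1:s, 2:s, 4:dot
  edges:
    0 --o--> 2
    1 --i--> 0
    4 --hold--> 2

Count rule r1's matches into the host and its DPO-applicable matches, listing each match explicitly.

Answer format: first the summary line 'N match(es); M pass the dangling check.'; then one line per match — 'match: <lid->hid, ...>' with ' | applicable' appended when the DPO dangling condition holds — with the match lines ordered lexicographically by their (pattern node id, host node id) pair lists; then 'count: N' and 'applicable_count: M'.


2 match(es); 2 pass the dangling check.
match: 0->7, 1->0, 2->2, 3->4, 4->11 | applicable
match: 0->7, 1->0, 2->4, 3->2, 4->11 | applicable
count: 2
applicable_count: 2


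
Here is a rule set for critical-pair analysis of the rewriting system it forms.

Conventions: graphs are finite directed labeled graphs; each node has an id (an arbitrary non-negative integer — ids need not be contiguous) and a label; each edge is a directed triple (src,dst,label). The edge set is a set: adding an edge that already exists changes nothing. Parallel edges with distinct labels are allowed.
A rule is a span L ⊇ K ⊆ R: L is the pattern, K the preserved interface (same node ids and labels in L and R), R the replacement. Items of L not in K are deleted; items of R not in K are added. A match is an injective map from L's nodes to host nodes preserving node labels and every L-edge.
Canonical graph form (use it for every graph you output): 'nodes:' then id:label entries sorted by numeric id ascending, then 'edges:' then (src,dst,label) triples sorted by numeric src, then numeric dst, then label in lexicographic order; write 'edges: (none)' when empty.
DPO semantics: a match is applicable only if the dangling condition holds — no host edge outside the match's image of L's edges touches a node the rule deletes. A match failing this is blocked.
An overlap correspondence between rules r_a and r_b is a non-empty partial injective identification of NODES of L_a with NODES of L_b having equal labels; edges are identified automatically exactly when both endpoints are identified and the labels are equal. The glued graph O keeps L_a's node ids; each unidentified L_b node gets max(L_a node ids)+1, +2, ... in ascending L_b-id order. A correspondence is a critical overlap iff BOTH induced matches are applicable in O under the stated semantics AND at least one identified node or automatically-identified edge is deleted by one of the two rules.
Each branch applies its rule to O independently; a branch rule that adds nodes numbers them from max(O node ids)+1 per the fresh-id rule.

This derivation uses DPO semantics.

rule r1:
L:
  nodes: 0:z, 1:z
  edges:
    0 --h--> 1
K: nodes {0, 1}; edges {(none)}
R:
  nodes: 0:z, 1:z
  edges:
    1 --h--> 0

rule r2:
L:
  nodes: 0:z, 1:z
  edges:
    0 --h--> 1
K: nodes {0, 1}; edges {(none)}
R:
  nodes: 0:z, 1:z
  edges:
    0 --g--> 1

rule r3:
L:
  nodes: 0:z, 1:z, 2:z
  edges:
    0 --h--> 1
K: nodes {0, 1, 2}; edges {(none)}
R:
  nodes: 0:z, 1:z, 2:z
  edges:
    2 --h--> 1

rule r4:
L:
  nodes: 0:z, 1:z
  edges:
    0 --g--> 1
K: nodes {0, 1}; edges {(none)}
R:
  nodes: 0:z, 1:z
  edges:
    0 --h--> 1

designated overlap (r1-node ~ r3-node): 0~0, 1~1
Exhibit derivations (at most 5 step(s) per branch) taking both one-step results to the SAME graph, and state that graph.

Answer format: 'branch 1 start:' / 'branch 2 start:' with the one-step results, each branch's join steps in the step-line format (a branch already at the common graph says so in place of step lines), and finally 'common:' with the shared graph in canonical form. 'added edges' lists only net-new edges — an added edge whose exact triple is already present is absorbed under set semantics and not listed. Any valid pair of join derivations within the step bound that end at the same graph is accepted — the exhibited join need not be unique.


branch 1 start:
nodes: 0:z, 1:z, 2:z
edges: (1,0,h)
branch 2 start:
nodes: 0:z, 1:z, 2:z
edges: (2,1,h)
branch 1 step 1: rule r1; match: 0->1, 1->0; deleted nodes (none); deleted edges (1,0,h); added nodes (none); added edges (0,1,h); result: nodes: 0:z, 1:z, 2:z edges: (0,1,h)
branch 2 step 1: rule r3; match: 0->2, 1->1, 2->0; deleted nodes (none); deleted edges (2,1,h); added nodes (none); added edges (0,1,h); result: nodes: 0:z, 1:z, 2:z edges: (0,1,h)
common:
nodes: 0:z, 1:z, 2:z
edges: (0,1,h)
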